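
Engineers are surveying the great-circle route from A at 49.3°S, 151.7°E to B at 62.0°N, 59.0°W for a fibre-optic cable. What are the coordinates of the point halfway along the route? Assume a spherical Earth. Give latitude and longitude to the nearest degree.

Write both endpoints as unit vectors p₁, p₂ with components (cos φ cos λ, cos φ sin λ, sin φ).
The central angle between the endpoints is δ = arccos(p₁·p₂) ≈ 2.772 rad (158.8°).
Interpolate at f = 1/2 with slerp weights a = sin((1−f)δ)/sin δ ≈ 2.724, b = sin(fδ)/sin δ ≈ 2.724.
p = a·p₁ + b·p₂ ≈ (-0.905, -0.254, 0.340); φ = arcsin(p_z) ≈ 19.88°, λ = atan2(p_y, p_x) ≈ -164.33°.

≈ 20°N, 164°W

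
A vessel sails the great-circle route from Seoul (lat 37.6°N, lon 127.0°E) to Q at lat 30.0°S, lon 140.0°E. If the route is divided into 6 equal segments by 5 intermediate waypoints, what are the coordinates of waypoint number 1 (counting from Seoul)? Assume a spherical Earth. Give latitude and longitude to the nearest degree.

≈ lat 26°N, lon 130°E

Write both endpoints as unit vectors p₁, p₂ with components (cos φ cos λ, cos φ sin λ, sin φ).
The central angle between the endpoints is δ = arccos(p₁·p₂) ≈ 1.199 rad (68.7°).
Interpolate at f = 1/6 with slerp weights a = sin((1−f)δ)/sin δ ≈ 0.903, b = sin(fδ)/sin δ ≈ 0.213.
p = a·p₁ + b·p₂ ≈ (-0.572, 0.690, 0.444); φ = arcsin(p_z) ≈ 26.37°, λ = atan2(p_y, p_x) ≈ 129.66°.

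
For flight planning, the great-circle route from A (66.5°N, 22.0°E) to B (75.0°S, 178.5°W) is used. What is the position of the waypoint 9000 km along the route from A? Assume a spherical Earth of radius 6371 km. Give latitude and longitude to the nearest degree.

Write both endpoints as unit vectors p₁, p₂ with components (cos φ cos λ, cos φ sin λ, sin φ).
The central angle between the endpoints is δ = arccos(p₁·p₂) ≈ 2.954 rad (169.3°). The total great-circle distance is δ·R ≈ 2.954 × 6371 ≈ 18821 km, so the target fraction is f = 9000/18821 ≈ 0.478.
Interpolate at f ≈ 0.478 with slerp weights a = sin((1−f)δ)/sin δ ≈ 5.363, b = sin(fδ)/sin δ ≈ 5.299.
p = a·p₁ + b·p₂ ≈ (0.612, 0.765, -0.200); φ = arcsin(p_z) ≈ -11.52°, λ = atan2(p_y, p_x) ≈ 51.35°.

≈ (12°S, 51°E)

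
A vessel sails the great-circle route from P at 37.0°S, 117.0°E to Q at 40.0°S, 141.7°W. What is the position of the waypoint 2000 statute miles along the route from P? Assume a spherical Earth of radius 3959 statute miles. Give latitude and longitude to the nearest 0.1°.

The haversine formula gives a central angle δ ≈ 1.301 rad (74.5°) between the endpoints. The total great-circle distance is δ·R ≈ 1.301 × 3959 ≈ 5149 mi, so the target fraction is f = 2000/5149 ≈ 0.388.
Interpolate at f ≈ 0.388 with slerp weights a = sin((1−f)δ)/sin δ ≈ 0.741, b = sin(fδ)/sin δ ≈ 0.502.
p = a·p₁ + b·p₂ ≈ (-0.571, 0.289, -0.769); φ = arcsin(p_z) ≈ -50.24°, λ = atan2(p_y, p_x) ≈ 153.15°.

≈ 50.2°S, 153.1°E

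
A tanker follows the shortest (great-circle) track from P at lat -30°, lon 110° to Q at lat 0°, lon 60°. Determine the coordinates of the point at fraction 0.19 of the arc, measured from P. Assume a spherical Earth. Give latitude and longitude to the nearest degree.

Write both endpoints as unit vectors p₁, p₂ with components (cos φ cos λ, cos φ sin λ, sin φ).
The central angle between the endpoints is δ = arccos(p₁·p₂) ≈ 0.980 rad (56.2°).
Interpolate at f = 0.19 with slerp weights a = sin((1−f)δ)/sin δ ≈ 0.859, b = sin(fδ)/sin δ ≈ 0.223.
p = a·p₁ + b·p₂ ≈ (-0.143, 0.892, -0.429); φ = arcsin(p_z) ≈ -25.42°, λ = atan2(p_y, p_x) ≈ 99.10°.

≈ lat -25°, lon 99°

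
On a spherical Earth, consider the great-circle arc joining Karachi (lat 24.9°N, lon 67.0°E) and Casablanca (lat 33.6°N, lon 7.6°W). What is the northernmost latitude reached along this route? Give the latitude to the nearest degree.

The great circle lies in the plane with unit normal n̂ = (p₁ × p₂)/|p₁ × p₂|.
Here n̂_z ≈ -0.808; the vertex latitude is φ_max = arccos|n̂_z| ≈ 36.1°.
Check via Clairaut: cos φ_max = |cos φ₁| · sin C = cos(24.9°)·sin(63.0°) ≈ 0.808, again giving ≈ 36.1°.

≈ 36°N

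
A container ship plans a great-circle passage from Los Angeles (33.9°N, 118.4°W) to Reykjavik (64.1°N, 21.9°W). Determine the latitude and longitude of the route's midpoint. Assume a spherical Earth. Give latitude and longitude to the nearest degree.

≈ 58°N, 89°W

The haversine formula gives a central angle δ ≈ 1.092 rad (62.6°) between the endpoints.
Interpolate at f = 1/2 with slerp weights a = sin((1−f)δ)/sin δ ≈ 0.585, b = sin(fδ)/sin δ ≈ 0.585.
p = a·p₁ + b·p₂ ≈ (0.006, -0.522, 0.853); φ = arcsin(p_z) ≈ 58.50°, λ = atan2(p_y, p_x) ≈ -89.33°.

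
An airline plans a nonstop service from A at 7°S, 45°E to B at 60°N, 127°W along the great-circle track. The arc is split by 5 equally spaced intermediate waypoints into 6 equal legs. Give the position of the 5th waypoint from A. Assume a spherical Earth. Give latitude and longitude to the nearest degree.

Write both endpoints as unit vectors p₁, p₂ with components (cos φ cos λ, cos φ sin λ, sin φ).
The central angle between the endpoints is δ = arccos(p₁·p₂) ≈ 2.211 rad (126.7°).
Interpolate at f = 5/6 with slerp weights a = sin((1−f)δ)/sin δ ≈ 0.449, b = sin(fδ)/sin δ ≈ 1.201.
p = a·p₁ + b·p₂ ≈ (-0.046, -0.164, 0.985); φ = arcsin(p_z) ≈ 80.16°, λ = atan2(p_y, p_x) ≈ -105.72°.

≈ 80°N, 106°W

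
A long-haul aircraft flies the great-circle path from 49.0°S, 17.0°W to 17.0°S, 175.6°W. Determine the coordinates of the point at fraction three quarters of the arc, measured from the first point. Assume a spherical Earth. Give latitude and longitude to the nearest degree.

≈ 44°S, 166°W

The haversine formula gives a central angle δ ≈ 1.943 rad (111.3°) between the endpoints.
Interpolate at f = 3/4 with slerp weights a = sin((1−f)δ)/sin δ ≈ 0.501, b = sin(fδ)/sin δ ≈ 1.066.
p = a·p₁ + b·p₂ ≈ (-0.702, -0.174, -0.690); φ = arcsin(p_z) ≈ -43.63°, λ = atan2(p_y, p_x) ≈ -166.06°.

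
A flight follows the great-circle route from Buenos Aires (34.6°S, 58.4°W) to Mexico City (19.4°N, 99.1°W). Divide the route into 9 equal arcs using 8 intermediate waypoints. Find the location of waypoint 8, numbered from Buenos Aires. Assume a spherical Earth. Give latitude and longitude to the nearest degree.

≈ 13°N, 95°W

The haversine formula gives a central angle δ ≈ 1.159 rad (66.4°) between the endpoints.
Interpolate at f = 8/9 with slerp weights a = sin((1−f)δ)/sin δ ≈ 0.140, b = sin(fδ)/sin δ ≈ 0.936.
p = a·p₁ + b·p₂ ≈ (-0.079, -0.970, 0.231); φ = arcsin(p_z) ≈ 13.37°, λ = atan2(p_y, p_x) ≈ -94.67°.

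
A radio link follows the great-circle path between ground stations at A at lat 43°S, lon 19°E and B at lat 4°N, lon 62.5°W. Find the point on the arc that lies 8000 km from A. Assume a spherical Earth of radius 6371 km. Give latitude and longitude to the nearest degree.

≈ lat 6°S, lon 52°W

Convert each endpoint to a unit vector on the sphere (x = cos φ cos λ, y = cos φ sin λ, z = sin φ).
The central angle between the endpoints is δ = arccos(p₁·p₂) ≈ 1.510 rad (86.5°). The total great-circle distance is δ·R ≈ 1.510 × 6371 ≈ 9623 km, so the target fraction is f = 8000/9623 ≈ 0.831.
Interpolate at f ≈ 0.831 with slerp weights a = sin((1−f)δ)/sin δ ≈ 0.253, b = sin(fδ)/sin δ ≈ 0.952.
p = a·p₁ + b·p₂ ≈ (0.613, -0.783, -0.106); φ = arcsin(p_z) ≈ -6.07°, λ = atan2(p_y, p_x) ≈ -51.92°.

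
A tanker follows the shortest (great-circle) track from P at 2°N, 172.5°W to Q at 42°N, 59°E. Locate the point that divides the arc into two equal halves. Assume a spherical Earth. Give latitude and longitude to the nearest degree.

≈ 42°N, 140°E

From cos δ = sin φ₁ sin φ₂ + cos φ₁ cos φ₂ cos Δλ, the central angle is δ ≈ 2.025 rad (116.0°).
Interpolate at f = 1/2 with slerp weights a = sin((1−f)δ)/sin δ ≈ 0.944, b = sin(fδ)/sin δ ≈ 0.944.
p = a·p₁ + b·p₂ ≈ (-0.574, 0.478, 0.665); φ = arcsin(p_z) ≈ 41.65°, λ = atan2(p_y, p_x) ≈ 140.21°.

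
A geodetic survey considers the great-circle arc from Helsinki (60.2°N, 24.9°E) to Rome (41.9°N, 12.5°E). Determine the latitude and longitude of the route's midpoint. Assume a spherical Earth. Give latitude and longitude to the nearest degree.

≈ 51°N, 17°E

Write both endpoints as unit vectors p₁, p₂ with components (cos φ cos λ, cos φ sin λ, sin φ).
The central angle between the endpoints is δ = arccos(p₁·p₂) ≈ 0.346 rad (19.8°).
Interpolate at f = 1/2 with slerp weights a = sin((1−f)δ)/sin δ ≈ 0.508, b = sin(fδ)/sin δ ≈ 0.508.
p = a·p₁ + b·p₂ ≈ (0.598, 0.188, 0.779); φ = arcsin(p_z) ≈ 51.21°, λ = atan2(p_y, p_x) ≈ 17.46°.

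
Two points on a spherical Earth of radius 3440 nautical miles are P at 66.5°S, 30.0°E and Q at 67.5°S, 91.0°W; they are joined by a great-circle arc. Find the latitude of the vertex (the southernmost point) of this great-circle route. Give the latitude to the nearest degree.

≈ 78°S

The great circle lies in the plane with unit normal n̂ = (p₁ × p₂)/|p₁ × p₂|.
Here n̂_z ≈ -0.204; the vertex latitude is φ_max = arccos|n̂_z| ≈ 78.2°.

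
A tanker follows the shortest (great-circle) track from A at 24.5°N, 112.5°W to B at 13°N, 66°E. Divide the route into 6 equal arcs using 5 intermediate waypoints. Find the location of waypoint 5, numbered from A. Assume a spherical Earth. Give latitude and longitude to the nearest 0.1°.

Convert each endpoint to a unit vector on the sphere (x = cos φ cos λ, y = cos φ sin λ, z = sin φ).
The central angle between the endpoints is δ = arccos(p₁·p₂) ≈ 2.487 rad (142.5°).
Interpolate at f = 5/6 with slerp weights a = sin((1−f)δ)/sin δ ≈ 0.661, b = sin(fδ)/sin δ ≈ 1.440.
p = a·p₁ + b·p₂ ≈ (0.340, 0.726, 0.598); φ = arcsin(p_z) ≈ 36.72°, λ = atan2(p_y, p_x) ≈ 64.87°.

≈ 36.7°N, 64.9°E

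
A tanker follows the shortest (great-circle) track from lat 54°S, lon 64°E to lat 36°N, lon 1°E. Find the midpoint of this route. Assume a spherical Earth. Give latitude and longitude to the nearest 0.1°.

≈ lat 10.5°S, lon 27.0°E

Convert each endpoint to a unit vector on the sphere (x = cos φ cos λ, y = cos φ sin λ, z = sin φ).
The central angle between the endpoints is δ = arccos(p₁·p₂) ≈ 1.833 rad (105.0°).
Interpolate at f = 1/2 with slerp weights a = sin((1−f)δ)/sin δ ≈ 0.822, b = sin(fδ)/sin δ ≈ 0.822.
p = a·p₁ + b·p₂ ≈ (0.876, 0.446, -0.182); φ = arcsin(p_z) ≈ -10.48°, λ = atan2(p_y, p_x) ≈ 26.96°.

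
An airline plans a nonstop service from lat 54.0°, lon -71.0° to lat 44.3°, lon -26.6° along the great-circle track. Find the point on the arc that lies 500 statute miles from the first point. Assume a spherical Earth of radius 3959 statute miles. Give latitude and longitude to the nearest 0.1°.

≈ lat 53.3°, lon -58.8°

Write both endpoints as unit vectors p₁, p₂ with components (cos φ cos λ, cos φ sin λ, sin φ).
The central angle between the endpoints is δ = arccos(p₁·p₂) ≈ 0.524 rad (30.0°). The total great-circle distance is δ·R ≈ 0.524 × 3959 ≈ 2076 mi, so the target fraction is f = 500/2076 ≈ 0.241.
Interpolate at f ≈ 0.241 with slerp weights a = sin((1−f)δ)/sin δ ≈ 0.774, b = sin(fδ)/sin δ ≈ 0.252.
p = a·p₁ + b·p₂ ≈ (0.309, -0.511, 0.802); φ = arcsin(p_z) ≈ 53.33°, λ = atan2(p_y, p_x) ≈ -58.82°.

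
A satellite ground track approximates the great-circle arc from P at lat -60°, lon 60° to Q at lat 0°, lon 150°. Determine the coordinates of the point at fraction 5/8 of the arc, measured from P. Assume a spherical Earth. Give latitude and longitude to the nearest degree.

Write both endpoints as unit vectors p₁, p₂ with components (cos φ cos λ, cos φ sin λ, sin φ).
The central angle between the endpoints is δ = arccos(p₁·p₂) ≈ 1.571 rad (90.0°).
Interpolate at f = 5/8 with slerp weights a = sin((1−f)δ)/sin δ ≈ 0.556, b = sin(fδ)/sin δ ≈ 0.831.
p = a·p₁ + b·p₂ ≈ (-0.581, 0.656, -0.481); φ = arcsin(p_z) ≈ -28.76°, λ = atan2(p_y, p_x) ≈ 131.53°.

≈ lat -29°, lon 132°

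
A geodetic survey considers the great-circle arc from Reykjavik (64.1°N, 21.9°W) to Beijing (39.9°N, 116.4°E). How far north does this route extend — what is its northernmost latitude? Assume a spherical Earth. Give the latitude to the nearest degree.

The great circle lies in the plane with unit normal n̂ = (p₁ × p₂)/|p₁ × p₂|.
Here n̂_z ≈ +0.236; the vertex latitude is φ_max = arccos|n̂_z| ≈ 76.4°.

≈ 76°N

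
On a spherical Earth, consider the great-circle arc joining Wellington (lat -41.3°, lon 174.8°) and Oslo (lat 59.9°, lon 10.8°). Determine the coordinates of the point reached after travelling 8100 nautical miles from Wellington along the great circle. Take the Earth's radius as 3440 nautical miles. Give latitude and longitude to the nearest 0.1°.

≈ lat 73.2°, lon 64.8°

The haversine formula gives a central angle δ ≈ 2.774 rad (158.9°) between the endpoints. The total great-circle distance is δ·R ≈ 2.774 × 3440 ≈ 9542 nmi, so the target fraction is f = 8100/9542 ≈ 0.849.
Interpolate at f ≈ 0.849 with slerp weights a = sin((1−f)δ)/sin δ ≈ 1.133, b = sin(fδ)/sin δ ≈ 1.970.
p = a·p₁ + b·p₂ ≈ (0.123, 0.262, 0.957); φ = arcsin(p_z) ≈ 73.15°, λ = atan2(p_y, p_x) ≈ 64.84°.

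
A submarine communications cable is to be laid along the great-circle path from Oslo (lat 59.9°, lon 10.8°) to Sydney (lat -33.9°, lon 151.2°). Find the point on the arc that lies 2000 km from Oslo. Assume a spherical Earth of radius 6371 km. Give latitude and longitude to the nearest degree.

≈ lat 63°, lon 49°

Convert each endpoint to a unit vector on the sphere (x = cos φ cos λ, y = cos φ sin λ, z = sin φ).
The central angle between the endpoints is δ = arccos(p₁·p₂) ≈ 2.504 rad (143.4°). The total great-circle distance is δ·R ≈ 2.504 × 6371 ≈ 15950 km, so the target fraction is f = 2000/15950 ≈ 0.125.
Interpolate at f ≈ 0.125 with slerp weights a = sin((1−f)δ)/sin δ ≈ 1.368, b = sin(fδ)/sin δ ≈ 0.518.
p = a·p₁ + b·p₂ ≈ (0.297, 0.336, 0.894); φ = arcsin(p_z) ≈ 63.38°, λ = atan2(p_y, p_x) ≈ 48.55°.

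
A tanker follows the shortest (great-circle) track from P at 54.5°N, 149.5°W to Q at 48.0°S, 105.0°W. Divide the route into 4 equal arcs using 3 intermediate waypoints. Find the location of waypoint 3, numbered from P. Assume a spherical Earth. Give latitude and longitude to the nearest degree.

≈ 23°S, 117°W

From cos δ = sin φ₁ sin φ₂ + cos φ₁ cos φ₂ cos Δλ, the central angle is δ ≈ 1.905 rad (109.1°).
Interpolate at f = 3/4 with slerp weights a = sin((1−f)δ)/sin δ ≈ 0.485, b = sin(fδ)/sin δ ≈ 1.048.
p = a·p₁ + b·p₂ ≈ (-0.424, -0.820, -0.384); φ = arcsin(p_z) ≈ -22.56°, λ = atan2(p_y, p_x) ≈ -117.35°.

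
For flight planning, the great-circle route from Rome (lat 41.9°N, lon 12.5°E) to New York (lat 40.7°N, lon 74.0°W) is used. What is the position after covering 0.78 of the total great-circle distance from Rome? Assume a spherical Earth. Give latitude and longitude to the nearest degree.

From cos δ = sin φ₁ sin φ₂ + cos φ₁ cos φ₂ cos Δλ, the central angle is δ ≈ 1.082 rad (62.0°).
Interpolate at f = 0.78 with slerp weights a = sin((1−f)δ)/sin δ ≈ 0.267, b = sin(fδ)/sin δ ≈ 0.846.
p = a·p₁ + b·p₂ ≈ (0.371, -0.574, 0.730); φ = arcsin(p_z) ≈ 46.91°, λ = atan2(p_y, p_x) ≈ -57.12°.

≈ lat 47°N, lon 57°W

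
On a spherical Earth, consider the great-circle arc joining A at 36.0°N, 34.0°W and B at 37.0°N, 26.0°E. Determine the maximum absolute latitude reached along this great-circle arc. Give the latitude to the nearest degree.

≈ 41°N

The great circle lies in the plane with unit normal n̂ = (p₁ × p₂)/|p₁ × p₂|.
Here n̂_z ≈ +0.760; the vertex latitude is φ_max = arccos|n̂_z| ≈ 40.5°.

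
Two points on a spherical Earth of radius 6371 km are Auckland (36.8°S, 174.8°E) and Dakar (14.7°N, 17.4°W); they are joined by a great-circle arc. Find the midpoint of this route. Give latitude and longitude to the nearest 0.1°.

≈ 54.0°S, 59.9°W

Convert each endpoint to a unit vector on the sphere (x = cos φ cos λ, y = cos φ sin λ, z = sin φ).
The central angle between the endpoints is δ = arccos(p₁·p₂) ≈ 2.712 rad (155.4°).
Interpolate at f = 1/2 with slerp weights a = sin((1−f)δ)/sin δ ≈ 2.345, b = sin(fδ)/sin δ ≈ 2.345.
p = a·p₁ + b·p₂ ≈ (0.294, -0.508, -0.809); φ = arcsin(p_z) ≈ -54.05°, λ = atan2(p_y, p_x) ≈ -59.91°.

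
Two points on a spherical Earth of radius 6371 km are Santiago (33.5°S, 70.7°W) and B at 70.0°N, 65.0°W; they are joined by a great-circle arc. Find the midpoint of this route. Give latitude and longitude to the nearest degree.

Write both endpoints as unit vectors p₁, p₂ with components (cos φ cos λ, cos φ sin λ, sin φ).
The central angle between the endpoints is δ = arccos(p₁·p₂) ≈ 1.808 rad (103.6°).
Interpolate at f = 1/2 with slerp weights a = sin((1−f)δ)/sin δ ≈ 0.808, b = sin(fδ)/sin δ ≈ 0.808.
p = a·p₁ + b·p₂ ≈ (0.340, -0.887, 0.313); φ = arcsin(p_z) ≈ 18.27°, λ = atan2(p_y, p_x) ≈ -69.04°.

≈ 18°N, 69°W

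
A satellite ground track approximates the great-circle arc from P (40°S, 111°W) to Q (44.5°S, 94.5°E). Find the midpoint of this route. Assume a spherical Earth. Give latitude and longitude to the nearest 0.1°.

≈ (76.2°S, 179.3°W)

From cos δ = sin φ₁ sin φ₂ + cos φ₁ cos φ₂ cos Δλ, the central angle is δ ≈ 1.613 rad (92.4°).
Interpolate at f = 1/2 with slerp weights a = sin((1−f)δ)/sin δ ≈ 0.723, b = sin(fδ)/sin δ ≈ 0.723.
p = a·p₁ + b·p₂ ≈ (-0.239, -0.003, -0.971); φ = arcsin(p_z) ≈ -76.18°, λ = atan2(p_y, p_x) ≈ -179.29°.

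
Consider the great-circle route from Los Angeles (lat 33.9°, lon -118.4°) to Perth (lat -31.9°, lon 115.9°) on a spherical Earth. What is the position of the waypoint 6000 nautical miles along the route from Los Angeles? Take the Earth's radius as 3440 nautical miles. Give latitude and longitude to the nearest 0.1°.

≈ lat -16.5°, lon 150.6°

Write both endpoints as unit vectors p₁, p₂ with components (cos φ cos λ, cos φ sin λ, sin φ).
The central angle between the endpoints is δ = arccos(p₁·p₂) ≈ 2.355 rad (134.9°). The total great-circle distance is δ·R ≈ 2.355 × 3440 ≈ 8100 nmi, so the target fraction is f = 6000/8100 ≈ 0.741.
Interpolate at f ≈ 0.741 with slerp weights a = sin((1−f)δ)/sin δ ≈ 0.809, b = sin(fδ)/sin δ ≈ 1.391.
p = a·p₁ + b·p₂ ≈ (-0.835, 0.471, -0.284); φ = arcsin(p_z) ≈ -16.47°, λ = atan2(p_y, p_x) ≈ 150.57°.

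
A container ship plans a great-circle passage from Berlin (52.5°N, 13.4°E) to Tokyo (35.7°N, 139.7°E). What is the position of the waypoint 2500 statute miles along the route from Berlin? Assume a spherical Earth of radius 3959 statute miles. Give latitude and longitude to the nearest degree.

≈ (65°N, 84°E)

Convert each endpoint to a unit vector on the sphere (x = cos φ cos λ, y = cos φ sin λ, z = sin φ).
The central angle between the endpoints is δ = arccos(p₁·p₂) ≈ 1.400 rad (80.2°). The total great-circle distance is δ·R ≈ 1.400 × 3959 ≈ 5541 mi, so the target fraction is f = 2500/5541 ≈ 0.451.
Interpolate at f ≈ 0.451 with slerp weights a = sin((1−f)δ)/sin δ ≈ 0.705, b = sin(fδ)/sin δ ≈ 0.599.
p = a·p₁ + b·p₂ ≈ (0.047, 0.414, 0.909); φ = arcsin(p_z) ≈ 65.37°, λ = atan2(p_y, p_x) ≈ 83.59°.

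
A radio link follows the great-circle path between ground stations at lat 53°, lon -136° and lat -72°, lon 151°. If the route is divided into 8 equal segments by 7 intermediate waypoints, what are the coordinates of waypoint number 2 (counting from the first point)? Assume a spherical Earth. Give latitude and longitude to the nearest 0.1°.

≈ lat 21.1°, lon -150.4°

The haversine formula gives a central angle δ ≈ 2.353 rad (134.8°) between the endpoints.
Interpolate at f = 2/8 with slerp weights a = sin((1−f)δ)/sin δ ≈ 1.384, b = sin(fδ)/sin δ ≈ 0.783.
p = a·p₁ + b·p₂ ≈ (-0.811, -0.461, 0.361); φ = arcsin(p_z) ≈ 21.14°, λ = atan2(p_y, p_x) ≈ -150.36°.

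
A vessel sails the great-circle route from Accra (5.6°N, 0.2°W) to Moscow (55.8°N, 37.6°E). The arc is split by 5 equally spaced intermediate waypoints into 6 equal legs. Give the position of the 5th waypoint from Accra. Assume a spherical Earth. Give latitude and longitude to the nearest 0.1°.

Convert each endpoint to a unit vector on the sphere (x = cos φ cos λ, y = cos φ sin λ, z = sin φ).
The central angle between the endpoints is δ = arccos(p₁·p₂) ≈ 1.021 rad (58.5°).
Interpolate at f = 5/6 with slerp weights a = sin((1−f)δ)/sin δ ≈ 0.199, b = sin(fδ)/sin δ ≈ 0.882.
p = a·p₁ + b·p₂ ≈ (0.590, 0.302, 0.749); φ = arcsin(p_z) ≈ 48.47°, λ = atan2(p_y, p_x) ≈ 27.07°.

≈ 48.5°N, 27.1°E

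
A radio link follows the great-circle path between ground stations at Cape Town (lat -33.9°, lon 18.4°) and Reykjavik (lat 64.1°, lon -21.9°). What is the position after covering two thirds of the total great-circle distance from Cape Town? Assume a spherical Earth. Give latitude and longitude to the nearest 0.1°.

Write both endpoints as unit vectors p₁, p₂ with components (cos φ cos λ, cos φ sin λ, sin φ).
The central angle between the endpoints is δ = arccos(p₁·p₂) ≈ 1.798 rad (103.0°).
Interpolate at f = 2/3 with slerp weights a = sin((1−f)δ)/sin δ ≈ 0.579, b = sin(fδ)/sin δ ≈ 0.956.
p = a·p₁ + b·p₂ ≈ (0.843, -0.004, 0.537); φ = arcsin(p_z) ≈ 32.49°, λ = atan2(p_y, p_x) ≈ -0.28°.

≈ lat 32.5°, lon -0.3°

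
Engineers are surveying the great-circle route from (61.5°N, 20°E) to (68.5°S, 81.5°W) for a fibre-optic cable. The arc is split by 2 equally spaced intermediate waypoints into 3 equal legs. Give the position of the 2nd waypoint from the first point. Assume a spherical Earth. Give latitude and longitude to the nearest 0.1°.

Write both endpoints as unit vectors p₁, p₂ with components (cos φ cos λ, cos φ sin λ, sin φ).
The central angle between the endpoints is δ = arccos(p₁·p₂) ≈ 2.592 rad (148.5°).
Interpolate at f = 2/3 with slerp weights a = sin((1−f)δ)/sin δ ≈ 1.455, b = sin(fδ)/sin δ ≈ 1.890.
p = a·p₁ + b·p₂ ≈ (0.755, -0.448, -0.480); φ = arcsin(p_z) ≈ -28.67°, λ = atan2(p_y, p_x) ≈ -30.67°.

≈ (28.7°S, 30.7°W)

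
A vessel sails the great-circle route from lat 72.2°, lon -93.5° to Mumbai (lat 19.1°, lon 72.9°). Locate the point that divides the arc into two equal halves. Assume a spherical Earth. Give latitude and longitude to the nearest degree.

≈ lat 63°, lon 67°

Convert each endpoint to a unit vector on the sphere (x = cos φ cos λ, y = cos φ sin λ, z = sin φ).
The central angle between the endpoints is δ = arccos(p₁·p₂) ≈ 1.540 rad (88.2°).
Interpolate at f = 1/2 with slerp weights a = sin((1−f)δ)/sin δ ≈ 0.696, b = sin(fδ)/sin δ ≈ 0.696.
p = a·p₁ + b·p₂ ≈ (0.181, 0.417, 0.891); φ = arcsin(p_z) ≈ 63.00°, λ = atan2(p_y, p_x) ≈ 66.57°.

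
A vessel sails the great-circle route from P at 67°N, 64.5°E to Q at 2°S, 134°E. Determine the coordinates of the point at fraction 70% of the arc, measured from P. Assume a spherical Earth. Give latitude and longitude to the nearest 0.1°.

≈ 21.3°N, 124.3°E

Write both endpoints as unit vectors p₁, p₂ with components (cos φ cos λ, cos φ sin λ, sin φ).
The central angle between the endpoints is δ = arccos(p₁·p₂) ≈ 1.466 rad (84.0°).
Interpolate at f = 0.70 with slerp weights a = sin((1−f)δ)/sin δ ≈ 0.428, b = sin(fδ)/sin δ ≈ 0.860.
p = a·p₁ + b·p₂ ≈ (-0.525, 0.769, 0.364); φ = arcsin(p_z) ≈ 21.35°, λ = atan2(p_y, p_x) ≈ 124.32°.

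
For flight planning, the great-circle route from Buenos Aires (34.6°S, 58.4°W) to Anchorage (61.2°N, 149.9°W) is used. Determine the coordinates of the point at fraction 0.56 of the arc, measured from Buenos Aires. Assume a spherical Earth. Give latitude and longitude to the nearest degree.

Convert each endpoint to a unit vector on the sphere (x = cos φ cos λ, y = cos φ sin λ, z = sin φ).
The central angle between the endpoints is δ = arccos(p₁·p₂) ≈ 2.104 rad (120.5°).
Interpolate at f = 0.56 with slerp weights a = sin((1−f)δ)/sin δ ≈ 0.928, b = sin(fδ)/sin δ ≈ 1.073.
p = a·p₁ + b·p₂ ≈ (-0.047, -0.909, 0.413); φ = arcsin(p_z) ≈ 24.40°, λ = atan2(p_y, p_x) ≈ -92.96°.

≈ 24°N, 93°W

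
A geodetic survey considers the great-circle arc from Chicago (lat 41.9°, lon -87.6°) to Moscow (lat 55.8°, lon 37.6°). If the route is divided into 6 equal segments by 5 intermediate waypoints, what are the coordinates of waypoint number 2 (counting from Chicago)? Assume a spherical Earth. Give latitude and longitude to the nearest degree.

≈ lat 61°, lon -64°

The haversine formula gives a central angle δ ≈ 1.254 rad (71.9°) between the endpoints.
Interpolate at f = 2/6 with slerp weights a = sin((1−f)δ)/sin δ ≈ 0.781, b = sin(fδ)/sin δ ≈ 0.427.
p = a·p₁ + b·p₂ ≈ (0.215, -0.434, 0.875); φ = arcsin(p_z) ≈ 61.03°, λ = atan2(p_y, p_x) ≈ -63.70°.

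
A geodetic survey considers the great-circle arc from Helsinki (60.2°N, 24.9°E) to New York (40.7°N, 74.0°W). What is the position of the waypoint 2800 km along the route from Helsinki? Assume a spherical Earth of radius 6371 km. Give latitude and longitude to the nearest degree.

≈ 63°N, 29°W

The haversine formula gives a central angle δ ≈ 1.038 rad (59.5°) between the endpoints. The total great-circle distance is δ·R ≈ 1.038 × 6371 ≈ 6616 km, so the target fraction is f = 2800/6616 ≈ 0.423.
Interpolate at f ≈ 0.423 with slerp weights a = sin((1−f)δ)/sin δ ≈ 0.654, b = sin(fδ)/sin δ ≈ 0.494.
p = a·p₁ + b·p₂ ≈ (0.398, -0.223, 0.890); φ = arcsin(p_z) ≈ 62.85°, λ = atan2(p_y, p_x) ≈ -29.25°.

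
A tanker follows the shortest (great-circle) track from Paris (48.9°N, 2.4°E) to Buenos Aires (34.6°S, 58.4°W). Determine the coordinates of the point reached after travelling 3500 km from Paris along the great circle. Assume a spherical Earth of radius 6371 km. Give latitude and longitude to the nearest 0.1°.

The haversine formula gives a central angle δ ≈ 1.735 rad (99.4°) between the endpoints. The total great-circle distance is δ·R ≈ 1.735 × 6371 ≈ 11057 km, so the target fraction is f = 3500/11057 ≈ 0.317.
Interpolate at f ≈ 0.317 with slerp weights a = sin((1−f)δ)/sin δ ≈ 0.940, b = sin(fδ)/sin δ ≈ 0.529.
p = a·p₁ + b·p₂ ≈ (0.845, -0.345, 0.408); φ = arcsin(p_z) ≈ 24.05°, λ = atan2(p_y, p_x) ≈ -22.21°.

≈ (24.0°N, 22.2°W)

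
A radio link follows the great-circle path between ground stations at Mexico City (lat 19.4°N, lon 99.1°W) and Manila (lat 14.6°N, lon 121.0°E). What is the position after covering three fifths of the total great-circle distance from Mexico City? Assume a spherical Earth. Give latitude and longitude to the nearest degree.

From cos δ = sin φ₁ sin φ₂ + cos φ₁ cos φ₂ cos Δλ, the central angle is δ ≈ 2.233 rad (127.9°).
Interpolate at f = 3/5 with slerp weights a = sin((1−f)δ)/sin δ ≈ 0.987, b = sin(fδ)/sin δ ≈ 1.234.
p = a·p₁ + b·p₂ ≈ (-0.762, 0.104, 0.639); φ = arcsin(p_z) ≈ 39.71°, λ = atan2(p_y, p_x) ≈ 172.24°.

≈ lat 40°N, lon 172°E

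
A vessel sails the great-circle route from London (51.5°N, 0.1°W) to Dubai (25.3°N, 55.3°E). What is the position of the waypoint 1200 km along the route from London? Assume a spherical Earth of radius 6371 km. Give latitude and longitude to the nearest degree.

≈ (48°N, 16°E)

Write both endpoints as unit vectors p₁, p₂ with components (cos φ cos λ, cos φ sin λ, sin φ).
The central angle between the endpoints is δ = arccos(p₁·p₂) ≈ 0.858 rad (49.2°). The total great-circle distance is δ·R ≈ 0.858 × 6371 ≈ 5466 km, so the target fraction is f = 1200/5466 ≈ 0.220.
Interpolate at f ≈ 0.220 with slerp weights a = sin((1−f)δ)/sin δ ≈ 0.820, b = sin(fδ)/sin δ ≈ 0.248.
p = a·p₁ + b·p₂ ≈ (0.638, 0.183, 0.748); φ = arcsin(p_z) ≈ 48.40°, λ = atan2(p_y, p_x) ≈ 16.01°.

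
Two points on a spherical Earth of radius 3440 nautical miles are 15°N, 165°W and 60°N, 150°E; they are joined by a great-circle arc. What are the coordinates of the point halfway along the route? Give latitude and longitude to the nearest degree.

≈ 39°N, 180°E

From cos δ = sin φ₁ sin φ₂ + cos φ₁ cos φ₂ cos Δλ, the central angle is δ ≈ 0.970 rad (55.6°).
Interpolate at f = 1/2 with slerp weights a = sin((1−f)δ)/sin δ ≈ 0.565, b = sin(fδ)/sin δ ≈ 0.565.
p = a·p₁ + b·p₂ ≈ (-0.772, -0.000, 0.636); φ = arcsin(p_z) ≈ 39.47°, λ = atan2(p_y, p_x) ≈ -180.00°.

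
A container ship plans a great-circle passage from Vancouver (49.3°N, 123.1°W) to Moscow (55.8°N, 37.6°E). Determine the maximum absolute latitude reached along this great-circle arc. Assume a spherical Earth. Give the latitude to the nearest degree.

The great circle lies in the plane with unit normal n̂ = (p₁ × p₂)/|p₁ × p₂|.
Here n̂_z ≈ +0.126; the vertex latitude is φ_max = arccos|n̂_z| ≈ 82.7°.
Check via Clairaut: cos φ_max = |cos φ₁| · sin C = cos(49.3°)·sin(11.2°) ≈ 0.126, again giving ≈ 82.7°.

≈ 83°N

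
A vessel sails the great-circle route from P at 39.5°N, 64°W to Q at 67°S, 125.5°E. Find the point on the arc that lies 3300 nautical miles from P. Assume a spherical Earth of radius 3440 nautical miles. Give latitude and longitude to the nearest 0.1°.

≈ 15.1°S, 70.7°W

Write both endpoints as unit vectors p₁, p₂ with components (cos φ cos λ, cos φ sin λ, sin φ).
The central angle between the endpoints is δ = arccos(p₁·p₂) ≈ 2.653 rad (152.0°). The total great-circle distance is δ·R ≈ 2.653 × 3440 ≈ 9125 nmi, so the target fraction is f = 3300/9125 ≈ 0.362.
Interpolate at f ≈ 0.362 with slerp weights a = sin((1−f)δ)/sin δ ≈ 2.113, b = sin(fδ)/sin δ ≈ 1.744.
p = a·p₁ + b·p₂ ≈ (0.319, -0.911, -0.261); φ = arcsin(p_z) ≈ -15.11°, λ = atan2(p_y, p_x) ≈ -70.69°.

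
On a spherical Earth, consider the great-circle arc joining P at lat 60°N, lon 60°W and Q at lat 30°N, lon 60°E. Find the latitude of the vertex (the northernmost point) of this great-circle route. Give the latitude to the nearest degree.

The great circle lies in the plane with unit normal n̂ = (p₁ × p₂)/|p₁ × p₂|.
Here n̂_z ≈ +0.384; the vertex latitude is φ_max = arccos|n̂_z| ≈ 67.4°.
Check via Clairaut: cos φ_max = |cos φ₁| · sin C = cos(60.0°)·sin(50.2°) ≈ 0.384, again giving ≈ 67.4°.

≈ 67°N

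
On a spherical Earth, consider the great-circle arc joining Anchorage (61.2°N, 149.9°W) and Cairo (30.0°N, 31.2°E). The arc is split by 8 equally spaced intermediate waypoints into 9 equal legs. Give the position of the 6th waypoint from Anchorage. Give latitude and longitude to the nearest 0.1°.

≈ 59.6°N, 31.7°E

The haversine formula gives a central angle δ ≈ 1.550 rad (88.8°) between the endpoints.
Interpolate at f = 6/9 with slerp weights a = sin((1−f)δ)/sin δ ≈ 0.494, b = sin(fδ)/sin δ ≈ 0.859.
p = a·p₁ + b·p₂ ≈ (0.431, 0.266, 0.862); φ = arcsin(p_z) ≈ 59.60°, λ = atan2(p_y, p_x) ≈ 31.72°.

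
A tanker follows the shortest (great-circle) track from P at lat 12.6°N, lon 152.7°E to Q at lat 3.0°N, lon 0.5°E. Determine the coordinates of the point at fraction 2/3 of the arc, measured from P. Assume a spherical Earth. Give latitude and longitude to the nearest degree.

≈ lat 24°N, lon 47°E

Convert each endpoint to a unit vector on the sphere (x = cos φ cos λ, y = cos φ sin λ, z = sin φ).
The central angle between the endpoints is δ = arccos(p₁·p₂) ≈ 2.588 rad (148.3°).
Interpolate at f = 2/3 with slerp weights a = sin((1−f)δ)/sin δ ≈ 1.445, b = sin(fδ)/sin δ ≈ 1.880.
p = a·p₁ + b·p₂ ≈ (0.624, 0.663, 0.414); φ = arcsin(p_z) ≈ 24.43°, λ = atan2(p_y, p_x) ≈ 46.75°.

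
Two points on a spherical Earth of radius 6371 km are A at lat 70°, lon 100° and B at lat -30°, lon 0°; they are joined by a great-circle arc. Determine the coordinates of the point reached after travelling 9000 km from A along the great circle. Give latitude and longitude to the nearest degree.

≈ lat 8°, lon 15°

From cos δ = sin φ₁ sin φ₂ + cos φ₁ cos φ₂ cos Δλ, the central angle is δ ≈ 2.119 rad (121.4°). The total great-circle distance is δ·R ≈ 2.119 × 6371 ≈ 13501 km, so the target fraction is f = 9000/13501 ≈ 0.667.
Interpolate at f ≈ 0.667 with slerp weights a = sin((1−f)δ)/sin δ ≈ 0.761, b = sin(fδ)/sin δ ≈ 1.157.
p = a·p₁ + b·p₂ ≈ (0.957, 0.256, 0.136); φ = arcsin(p_z) ≈ 7.83°, λ = atan2(p_y, p_x) ≈ 14.99°.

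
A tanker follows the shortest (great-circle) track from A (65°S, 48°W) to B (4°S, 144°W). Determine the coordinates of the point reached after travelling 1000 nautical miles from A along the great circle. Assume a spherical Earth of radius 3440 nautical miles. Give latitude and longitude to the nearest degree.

Convert each endpoint to a unit vector on the sphere (x = cos φ cos λ, y = cos φ sin λ, z = sin φ).
The central angle between the endpoints is δ = arccos(p₁·p₂) ≈ 1.552 rad (88.9°). The total great-circle distance is δ·R ≈ 1.552 × 3440 ≈ 5338 nmi, so the target fraction is f = 1000/5338 ≈ 0.187.
Interpolate at f ≈ 0.187 with slerp weights a = sin((1−f)δ)/sin δ ≈ 0.953, b = sin(fδ)/sin δ ≈ 0.287.
p = a·p₁ + b·p₂ ≈ (0.038, -0.467, -0.883); φ = arcsin(p_z) ≈ -62.04°, λ = atan2(p_y, p_x) ≈ -85.35°.

≈ (62°S, 85°W)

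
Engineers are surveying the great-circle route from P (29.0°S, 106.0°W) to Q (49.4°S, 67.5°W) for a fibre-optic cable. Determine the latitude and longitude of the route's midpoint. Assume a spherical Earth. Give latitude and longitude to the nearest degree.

≈ (41°S, 90°W)

Write both endpoints as unit vectors p₁, p₂ with components (cos φ cos λ, cos φ sin λ, sin φ).
The central angle between the endpoints is δ = arccos(p₁·p₂) ≈ 0.621 rad (35.6°).
Interpolate at f = 1/2 with slerp weights a = sin((1−f)δ)/sin δ ≈ 0.525, b = sin(fδ)/sin δ ≈ 0.525.
p = a·p₁ + b·p₂ ≈ (0.004, -0.757, -0.653); φ = arcsin(p_z) ≈ -40.79°, λ = atan2(p_y, p_x) ≈ -89.68°.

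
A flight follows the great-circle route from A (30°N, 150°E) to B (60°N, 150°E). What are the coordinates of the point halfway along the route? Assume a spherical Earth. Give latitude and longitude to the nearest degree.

≈ (45°N, 150°E)

Write both endpoints as unit vectors p₁, p₂ with components (cos φ cos λ, cos φ sin λ, sin φ).
The central angle between the endpoints is δ = arccos(p₁·p₂) ≈ 0.524 rad (30.0°).
Interpolate at f = 1/2 with slerp weights a = sin((1−f)δ)/sin δ ≈ 0.518, b = sin(fδ)/sin δ ≈ 0.518.
p = a·p₁ + b·p₂ ≈ (-0.612, 0.354, 0.707); φ = arcsin(p_z) ≈ 45.00°, λ = atan2(p_y, p_x) ≈ 150.00°.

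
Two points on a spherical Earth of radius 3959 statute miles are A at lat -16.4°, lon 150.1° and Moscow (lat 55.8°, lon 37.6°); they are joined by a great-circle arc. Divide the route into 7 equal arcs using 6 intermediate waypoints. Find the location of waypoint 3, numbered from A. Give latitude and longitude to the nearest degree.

≈ lat 25°, lon 121°

Write both endpoints as unit vectors p₁, p₂ with components (cos φ cos λ, cos φ sin λ, sin φ).
The central angle between the endpoints is δ = arccos(p₁·p₂) ≈ 2.026 rad (116.1°).
Interpolate at f = 3/7 with slerp weights a = sin((1−f)δ)/sin δ ≈ 1.020, b = sin(fδ)/sin δ ≈ 0.850.
p = a·p₁ + b·p₂ ≈ (-0.470, 0.779, 0.415); φ = arcsin(p_z) ≈ 24.52°, λ = atan2(p_y, p_x) ≈ 121.08°.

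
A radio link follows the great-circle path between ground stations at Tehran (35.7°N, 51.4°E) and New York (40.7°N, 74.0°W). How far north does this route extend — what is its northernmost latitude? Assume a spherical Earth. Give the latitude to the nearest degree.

≈ 60°N

The great circle lies in the plane with unit normal n̂ = (p₁ × p₂)/|p₁ × p₂|.
Here n̂_z ≈ -0.502; the vertex latitude is φ_max = arccos|n̂_z| ≈ 59.9°.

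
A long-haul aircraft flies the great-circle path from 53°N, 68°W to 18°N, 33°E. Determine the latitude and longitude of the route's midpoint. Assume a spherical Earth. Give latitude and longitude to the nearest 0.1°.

≈ 47.3°N, 2.2°W

From cos δ = sin φ₁ sin φ₂ + cos φ₁ cos φ₂ cos Δλ, the central angle is δ ≈ 1.433 rad (82.1°).
Interpolate at f = 1/2 with slerp weights a = sin((1−f)δ)/sin δ ≈ 0.663, b = sin(fδ)/sin δ ≈ 0.663.
p = a·p₁ + b·p₂ ≈ (0.678, -0.027, 0.734); φ = arcsin(p_z) ≈ 47.25°, λ = atan2(p_y, p_x) ≈ -2.24°.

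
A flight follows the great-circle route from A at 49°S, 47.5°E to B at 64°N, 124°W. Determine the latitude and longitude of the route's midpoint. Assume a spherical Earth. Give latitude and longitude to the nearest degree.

The haversine formula gives a central angle δ ≈ 2.868 rad (164.3°) between the endpoints.
Interpolate at f = 1/2 with slerp weights a = sin((1−f)δ)/sin δ ≈ 3.665, b = sin(fδ)/sin δ ≈ 3.665.
p = a·p₁ + b·p₂ ≈ (0.726, 0.441, 0.528); φ = arcsin(p_z) ≈ 31.87°, λ = atan2(p_y, p_x) ≈ 31.26°.

≈ 32°N, 31°E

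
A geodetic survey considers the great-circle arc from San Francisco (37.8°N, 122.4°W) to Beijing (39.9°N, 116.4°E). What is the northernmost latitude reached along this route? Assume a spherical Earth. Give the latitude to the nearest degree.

≈ 59°N

The great circle lies in the plane with unit normal n̂ = (p₁ × p₂)/|p₁ × p₂|.
Here n̂_z ≈ -0.520; the vertex latitude is φ_max = arccos|n̂_z| ≈ 58.7°.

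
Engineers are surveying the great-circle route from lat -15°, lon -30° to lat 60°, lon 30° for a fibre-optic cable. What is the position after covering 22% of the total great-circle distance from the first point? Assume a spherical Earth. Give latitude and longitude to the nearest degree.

Write both endpoints as unit vectors p₁, p₂ with components (cos φ cos λ, cos φ sin λ, sin φ).
The central angle between the endpoints is δ = arccos(p₁·p₂) ≈ 1.553 rad (89.0°).
Interpolate at f = 0.22 with slerp weights a = sin((1−f)δ)/sin δ ≈ 0.936, b = sin(fδ)/sin δ ≈ 0.335.
p = a·p₁ + b·p₂ ≈ (0.928, -0.368, 0.048); φ = arcsin(p_z) ≈ 2.75°, λ = atan2(p_y, p_x) ≈ -21.64°.

≈ lat 3°, lon -22°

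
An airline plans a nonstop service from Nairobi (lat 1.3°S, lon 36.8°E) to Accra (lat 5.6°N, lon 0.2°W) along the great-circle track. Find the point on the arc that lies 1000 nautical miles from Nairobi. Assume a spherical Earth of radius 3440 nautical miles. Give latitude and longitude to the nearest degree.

Write both endpoints as unit vectors p₁, p₂ with components (cos φ cos λ, cos φ sin λ, sin φ).
The central angle between the endpoints is δ = arccos(p₁·p₂) ≈ 0.656 rad (37.6°). The total great-circle distance is δ·R ≈ 0.656 × 3440 ≈ 2257 nmi, so the target fraction is f = 1000/2257 ≈ 0.443.
Interpolate at f ≈ 0.443 with slerp weights a = sin((1−f)δ)/sin δ ≈ 0.586, b = sin(fδ)/sin δ ≈ 0.470.
p = a·p₁ + b·p₂ ≈ (0.937, 0.349, 0.033); φ = arcsin(p_z) ≈ 1.87°, λ = atan2(p_y, p_x) ≈ 20.45°.

≈ lat 2°N, lon 20°E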